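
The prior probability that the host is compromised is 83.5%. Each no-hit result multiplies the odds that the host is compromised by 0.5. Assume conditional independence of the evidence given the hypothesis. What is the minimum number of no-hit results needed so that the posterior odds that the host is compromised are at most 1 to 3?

4

Prior odds: 0.835 ÷ 0.165 = 167/33.
Likelihood ratio per no-hit result = 0.5.
Target odds = 1/3.
Need (167/33) × 0.5ⁿ ≤ 1/3, i.e. 0.5ⁿ ≤ 11/167.
0.5³ = 0.125 is still above 11/167 but 0.5⁴ = 0.0625 is at or below it, so n = 4.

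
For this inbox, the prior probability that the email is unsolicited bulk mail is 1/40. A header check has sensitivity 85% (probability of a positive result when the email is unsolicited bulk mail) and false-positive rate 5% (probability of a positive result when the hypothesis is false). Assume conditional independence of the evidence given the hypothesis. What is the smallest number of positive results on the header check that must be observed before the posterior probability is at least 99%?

Prior odds: 0.025 ÷ 0.975 = 1/39.
Likelihood ratio of a positive result = 0.85/0.05 = 17.
Target odds: 0.99 ÷ 0.01 = 99.
Require 17ⁿ ≥ 99 ÷ (1/39) = 3861.
17² = 289 falls short of 3861 but 17³ = 4913 reaches it, so n = 3.

3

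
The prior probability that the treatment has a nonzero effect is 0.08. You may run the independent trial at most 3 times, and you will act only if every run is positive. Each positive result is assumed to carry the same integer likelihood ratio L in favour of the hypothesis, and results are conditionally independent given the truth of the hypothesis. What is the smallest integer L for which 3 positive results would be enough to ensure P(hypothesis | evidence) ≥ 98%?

9

Prior odds = 0.08/0.92 = 2/23.
Target odds = 0.98/0.02 = 49.
Need L³ ≥ 49 ÷ (2/23) = 563.5.
8³ = 512 < 563.5 ≤ 729 = 9³, so L = 9.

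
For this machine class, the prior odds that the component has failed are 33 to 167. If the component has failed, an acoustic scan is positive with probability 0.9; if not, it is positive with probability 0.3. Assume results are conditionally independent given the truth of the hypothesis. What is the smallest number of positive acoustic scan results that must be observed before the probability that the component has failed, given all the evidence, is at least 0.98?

6

Prior odds = 33/167.
Likelihood ratio of a positive = 0.9/0.3 = 3.
Target posterior odds = 0.98/0.02 = 49.
Need (33/167) × 3ⁿ ≥ 49, i.e. 3ⁿ ≥ 8183/33.
3⁵ = 243 falls short of 8183/33 but 3⁶ = 729 reaches it, so n = 6.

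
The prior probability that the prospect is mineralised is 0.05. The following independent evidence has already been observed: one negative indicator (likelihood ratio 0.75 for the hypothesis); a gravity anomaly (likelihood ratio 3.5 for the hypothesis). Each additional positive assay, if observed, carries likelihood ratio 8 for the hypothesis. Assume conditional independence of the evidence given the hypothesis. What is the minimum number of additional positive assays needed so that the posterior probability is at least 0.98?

Prior odds = 0.05/0.95 = 1/19.
Combined Bayes factor of the evidence already in hand = 0.75 × 3.5 = 2.625.
Odds after that evidence = (1/19) × 2.625 = 21/152.
Target odds = 0.98/0.02 = 49.
Need 8ⁿ ≥ 49 ÷ (21/152) = 1064/3.
8² = 64 falls short of 1064/3 but 8³ = 512 reaches it, so n = 3.

3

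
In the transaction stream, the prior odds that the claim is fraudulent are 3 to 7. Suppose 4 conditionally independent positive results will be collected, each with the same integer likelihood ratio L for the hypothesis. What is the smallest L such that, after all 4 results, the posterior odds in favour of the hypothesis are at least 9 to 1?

3

Prior odds = 3/7.
Target odds = 9.
Need L⁴ ≥ 9 ÷ (3/7) = 21.
2⁴ = 16 < 21 ≤ 81 = 3⁴, so L = 3.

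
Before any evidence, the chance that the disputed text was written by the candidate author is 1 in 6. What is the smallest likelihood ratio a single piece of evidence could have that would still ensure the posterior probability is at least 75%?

15

Prior odds = (1/6)/(5/6) = 0.2.
Target odds = 0.75/0.25 = 3.
Required Bayes factor = 3 ÷ 0.2 = 15.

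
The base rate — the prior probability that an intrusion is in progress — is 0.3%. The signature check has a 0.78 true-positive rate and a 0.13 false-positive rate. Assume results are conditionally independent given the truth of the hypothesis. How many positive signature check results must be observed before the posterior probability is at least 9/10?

Prior odds = 0.003/0.997 = 3/997.
Likelihood ratio of a positive result = 0.78/0.13 = 6.
Target odds: 0.9 ÷ 0.1 = 9.
Need (3/997) × 6ⁿ ≥ 9, i.e. 6ⁿ ≥ 2991.
6⁴ = 1296 falls short of 2991 but 6⁵ = 7776 reaches it, so n = 5.

5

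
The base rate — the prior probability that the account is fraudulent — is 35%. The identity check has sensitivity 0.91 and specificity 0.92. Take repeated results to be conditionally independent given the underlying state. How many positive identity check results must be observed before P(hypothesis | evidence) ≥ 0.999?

4

Prior odds: 0.35 ÷ 0.65 = 7/13.
False-positive rate = 1 − 0.92 = 0.08; likelihood ratio of a positive = 0.91/0.08 = 11.375.
Target odds: 0.999 ÷ 0.001 = 999.
Need (7/13) × 11.375ⁿ ≥ 999, i.e. 11.375ⁿ ≥ 12987/7.
11.375³ = 753571/512 falls short of 12987/7 but 11.375⁴ = 68574961/4096 reaches it, so n = 4.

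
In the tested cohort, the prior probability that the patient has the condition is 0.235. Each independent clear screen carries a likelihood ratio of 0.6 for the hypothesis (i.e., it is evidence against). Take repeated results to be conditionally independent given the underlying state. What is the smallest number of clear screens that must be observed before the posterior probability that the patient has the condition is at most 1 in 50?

6

Prior odds = 0.235/0.765 = 47/153.
Likelihood ratio per clear screen = 0.6.
Target odds: 0.02 ÷ 0.98 = 1/49.
Require 0.6ⁿ ≤ 1/49 ÷ (47/153) = 153/2303.
0.6⁵ = 0.07776 is still above 153/2303 but 0.6⁶ = 729/15625 is at or below it, so n = 6.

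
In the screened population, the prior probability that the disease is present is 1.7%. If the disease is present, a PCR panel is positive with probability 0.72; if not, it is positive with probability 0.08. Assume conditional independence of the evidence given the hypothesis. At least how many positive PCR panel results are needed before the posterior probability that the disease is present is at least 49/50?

Prior odds: 0.017 ÷ 0.983 = 17/983.
Likelihood ratio of a positive = 0.72/0.08 = 9.
Target posterior odds = 0.98/0.02 = 49.
Need (17/983) × 9ⁿ ≥ 49, i.e. 9ⁿ ≥ 48167/17.
9³ = 729 falls short of 48167/17 but 9⁴ = 6561 reaches it, so n = 4.

4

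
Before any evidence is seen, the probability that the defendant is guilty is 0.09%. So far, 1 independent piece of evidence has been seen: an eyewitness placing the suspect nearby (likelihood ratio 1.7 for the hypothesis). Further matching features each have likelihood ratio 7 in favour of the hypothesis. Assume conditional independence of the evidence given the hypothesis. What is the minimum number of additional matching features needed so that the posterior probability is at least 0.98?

6

Prior odds = 0.0009/0.9991 = 9/9991.
Bayes factor of the evidence already in hand = 1.7.
Odds after that evidence = (9/9991) × 1.7 = 153/99910.
Target odds = 0.98/0.02 = 49.
Need 7ⁿ ≥ 49 ÷ (153/99910) = 4895590/153.
7⁵ = 16807 falls short of 4895590/153 but 7⁶ = 117649 reaches it, so n = 6.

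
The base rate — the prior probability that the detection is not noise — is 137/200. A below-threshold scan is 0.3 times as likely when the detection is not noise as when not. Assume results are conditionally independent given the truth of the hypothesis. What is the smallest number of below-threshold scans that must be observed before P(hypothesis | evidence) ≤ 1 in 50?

4

Prior odds: 0.685 ÷ 0.315 = 137/63.
Likelihood ratio per below-threshold scan = 0.3.
Target posterior odds = 0.02/0.98 = 1/49.
Need (137/63) × 0.3ⁿ ≤ 1/49, i.e. 0.3ⁿ ≤ 9/959.
0.3³ = 0.027 is still above 9/959 but 0.3⁴ = 0.0081 is at or below it, so n = 4.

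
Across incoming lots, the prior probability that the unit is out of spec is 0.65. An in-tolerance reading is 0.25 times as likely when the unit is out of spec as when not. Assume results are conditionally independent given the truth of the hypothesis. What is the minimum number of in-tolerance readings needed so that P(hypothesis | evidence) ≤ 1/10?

Prior odds = 0.65/0.35 = 13/7.
Likelihood ratio per in-tolerance reading = 0.25.
Target odds: 0.1 ÷ 0.9 = 1/9.
Require 0.25ⁿ ≤ 1/9 ÷ (13/7) = 7/117.
0.25² = 0.0625 is still above 7/117 but 0.25³ = 0.015625 is at or below it, so n = 3.

3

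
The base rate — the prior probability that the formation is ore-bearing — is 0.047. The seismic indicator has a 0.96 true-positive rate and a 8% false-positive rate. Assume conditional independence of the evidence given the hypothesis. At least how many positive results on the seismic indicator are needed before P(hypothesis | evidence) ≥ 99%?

Prior odds = 0.047/0.953 = 47/953.
Likelihood ratio of a positive result = 0.96/0.08 = 12.
Target odds: 0.99 ÷ 0.01 = 99.
Require 12ⁿ ≥ 99 ÷ (47/953) = 94347/47.
12³ = 1728 falls short of 94347/47 but 12⁴ = 20736 reaches it, so n = 4.

4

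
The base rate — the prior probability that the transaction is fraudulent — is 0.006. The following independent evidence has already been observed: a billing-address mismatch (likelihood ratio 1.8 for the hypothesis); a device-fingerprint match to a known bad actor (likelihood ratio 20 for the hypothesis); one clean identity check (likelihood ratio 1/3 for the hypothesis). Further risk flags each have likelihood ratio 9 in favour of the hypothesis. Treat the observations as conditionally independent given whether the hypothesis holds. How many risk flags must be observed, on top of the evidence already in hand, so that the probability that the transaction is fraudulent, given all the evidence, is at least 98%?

3

Prior odds = 0.006/0.994 = 3/497.
Combined Bayes factor of the evidence already in hand = 1.8 × 20 × (1/3) = 12.
Odds after that evidence = (3/497) × 12 = 36/497.
Target odds = 0.98/0.02 = 49.
Need 9ⁿ ≥ 49 ÷ (36/497) = 24353/36.
9² = 81 falls short of 24353/36 but 9³ = 729 reaches it, so n = 3.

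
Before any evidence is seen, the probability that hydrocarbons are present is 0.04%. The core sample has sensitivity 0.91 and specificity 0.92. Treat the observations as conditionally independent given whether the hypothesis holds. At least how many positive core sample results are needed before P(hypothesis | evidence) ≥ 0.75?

Prior odds = 0.0004/0.9996 = 1/2499.
False-positive rate = 1 − 0.92 = 0.08; likelihood ratio of a positive = 0.91/0.08 = 11.375.
Target odds: 0.75 ÷ 0.25 = 3.
Require 11.375ⁿ ≥ 3 ÷ (1/2499) = 7497.
11.375³ = 753571/512 falls short of 7497 but 11.375⁴ = 68574961/4096 reaches it, so n = 4.

4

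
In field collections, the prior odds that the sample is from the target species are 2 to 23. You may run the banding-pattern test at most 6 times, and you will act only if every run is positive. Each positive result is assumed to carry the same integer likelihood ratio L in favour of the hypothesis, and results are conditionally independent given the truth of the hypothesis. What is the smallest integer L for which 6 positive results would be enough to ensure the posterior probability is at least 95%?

Prior odds = 2/23.
Target odds = 0.95/0.05 = 19.
Need L⁶ ≥ 19 ÷ (2/23) = 218.5.
2⁶ = 64 < 218.5 ≤ 729 = 3⁶, so L = 3.

3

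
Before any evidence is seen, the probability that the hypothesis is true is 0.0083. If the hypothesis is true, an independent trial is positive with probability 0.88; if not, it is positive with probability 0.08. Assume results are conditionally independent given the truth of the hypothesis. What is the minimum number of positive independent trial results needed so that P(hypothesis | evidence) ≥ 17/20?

3

Prior odds = 0.0083/0.9917 = 83/9917.
Likelihood ratio of a positive = 0.88/0.08 = 11.
Target odds: 0.85 ÷ 0.15 = 17/3.
Require 11ⁿ ≥ 17/3 ÷ (83/9917) = 168589/249.
11² = 121 falls short of 168589/249 but 11³ = 1331 reaches it, so n = 3.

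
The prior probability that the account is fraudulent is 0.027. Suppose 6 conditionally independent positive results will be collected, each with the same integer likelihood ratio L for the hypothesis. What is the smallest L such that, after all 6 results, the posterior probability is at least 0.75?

3

Prior odds = 0.027/0.973 = 27/973.
Target odds = 0.75/0.25 = 3.
Need L⁶ ≥ 3 ÷ (27/973) = 973/9.
2⁶ = 64 < 973/9 ≤ 729 = 3⁶, so L = 3.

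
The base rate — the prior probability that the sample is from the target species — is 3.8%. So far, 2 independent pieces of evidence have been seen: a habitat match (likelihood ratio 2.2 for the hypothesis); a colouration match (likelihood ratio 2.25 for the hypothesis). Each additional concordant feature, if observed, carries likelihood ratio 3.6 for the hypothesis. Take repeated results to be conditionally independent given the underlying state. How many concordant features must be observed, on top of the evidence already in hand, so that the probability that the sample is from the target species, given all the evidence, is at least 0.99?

5

Prior odds = 0.038/0.962 = 19/481.
Combined Bayes factor of the evidence already in hand = 2.2 × 2.25 = 4.95.
Odds after that evidence = (19/481) × 4.95 = 1881/9620.
Target odds = 0.99/0.01 = 99.
Need 3.6ⁿ ≥ 99 ÷ (1881/9620) = 9620/19.
3.6⁴ = 167.9616 falls short of 9620/19 but 3.6⁵ = 604.66176 reaches it, so n = 5.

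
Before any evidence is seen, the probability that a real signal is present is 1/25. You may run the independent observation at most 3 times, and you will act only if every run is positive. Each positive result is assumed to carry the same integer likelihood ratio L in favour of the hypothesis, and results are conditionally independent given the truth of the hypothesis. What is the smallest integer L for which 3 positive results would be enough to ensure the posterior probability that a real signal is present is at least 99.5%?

17

Prior odds = 0.04/0.96 = 1/24.
Target odds = 0.995/0.005 = 199.
Need L³ ≥ 199 ÷ (1/24) = 4776.
16³ = 4096 < 4776 ≤ 4913 = 17³, so L = 17.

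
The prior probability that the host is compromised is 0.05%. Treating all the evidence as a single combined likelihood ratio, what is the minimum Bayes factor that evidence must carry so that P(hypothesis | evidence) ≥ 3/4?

5997

Prior odds = 0.0005/0.9995 = 1/1999.
Target odds = 0.75/0.25 = 3.
Required Bayes factor = 3 ÷ (1/1999) = 5997.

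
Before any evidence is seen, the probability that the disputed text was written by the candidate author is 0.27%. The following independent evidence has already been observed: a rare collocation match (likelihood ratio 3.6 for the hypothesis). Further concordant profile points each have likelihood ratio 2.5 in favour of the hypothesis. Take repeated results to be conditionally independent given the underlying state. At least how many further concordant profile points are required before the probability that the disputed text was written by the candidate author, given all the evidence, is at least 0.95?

9

Prior odds = 0.0027/0.9973 = 27/9973.
Bayes factor of the evidence already in hand = 3.6.
Odds after that evidence = (27/9973) × 3.6 = 486/49865.
Target odds = 0.95/0.05 = 19.
Need 2.5ⁿ ≥ 19 ÷ (486/49865) = 947435/486.
2.5⁸ = 390625/256 falls short of 947435/486 but 2.5⁹ = 1953125/512 reaches it, so n = 9.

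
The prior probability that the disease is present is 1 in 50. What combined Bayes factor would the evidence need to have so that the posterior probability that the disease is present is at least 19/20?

931

Prior odds = 0.02/0.98 = 1/49.
Target odds = 0.95/0.05 = 19.
Required Bayes factor = 19 ÷ (1/49) = 931.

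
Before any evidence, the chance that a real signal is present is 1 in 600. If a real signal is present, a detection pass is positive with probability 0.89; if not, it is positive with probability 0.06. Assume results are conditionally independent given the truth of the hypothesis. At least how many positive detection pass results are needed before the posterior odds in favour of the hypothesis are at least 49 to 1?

4

Prior odds: (1/600) ÷ (599/600) = 1/599.
Likelihood ratio of a positive = 0.89/0.06 = 89/6.
Target odds = 49.
Require (89/6)ⁿ ≥ 49 ÷ (1/599) = 29351.
(89/6)³ = 704969/216 falls short of 29351 but (89/6)⁴ = 62742241/1296 reaches it, so n = 4.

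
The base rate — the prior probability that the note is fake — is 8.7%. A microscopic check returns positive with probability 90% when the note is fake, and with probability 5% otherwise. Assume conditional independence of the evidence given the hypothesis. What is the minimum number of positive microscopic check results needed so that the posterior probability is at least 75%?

Prior odds = 0.087/0.913 = 87/913.
Likelihood ratio of a positive result = 0.9/0.05 = 18.
Target posterior odds = 0.75/0.25 = 3.
Need (87/913) × 18ⁿ ≥ 3, i.e. 18ⁿ ≥ 913/29.
18¹ = 18 falls short of 913/29 but 18² = 324 reaches it, so n = 2.

2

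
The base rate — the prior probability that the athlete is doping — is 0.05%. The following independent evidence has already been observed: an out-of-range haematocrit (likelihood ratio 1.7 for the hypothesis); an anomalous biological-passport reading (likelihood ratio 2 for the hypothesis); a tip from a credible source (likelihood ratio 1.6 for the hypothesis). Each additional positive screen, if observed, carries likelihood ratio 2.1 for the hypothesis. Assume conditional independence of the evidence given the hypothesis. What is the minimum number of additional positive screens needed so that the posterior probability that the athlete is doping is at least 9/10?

Prior odds = 0.0005/0.9995 = 1/1999.
Combined Bayes factor of the evidence already in hand = 1.7 × 2 × 1.6 = 5.44.
Odds after that evidence = (1/1999) × 5.44 = 136/49975.
Target odds = 0.9/0.1 = 9.
Need 2.1ⁿ ≥ 9 ÷ (136/49975) = 449775/136.
2.1¹⁰ ≈1667.99 falls short of 449775/136 but 2.1¹¹ ≈3502.78 reaches it, so n = 11.

11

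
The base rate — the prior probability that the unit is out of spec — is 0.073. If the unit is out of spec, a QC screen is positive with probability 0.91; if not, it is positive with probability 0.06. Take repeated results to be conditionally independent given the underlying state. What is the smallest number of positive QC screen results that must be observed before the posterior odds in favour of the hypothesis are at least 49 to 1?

Prior odds = 0.073/0.927 = 73/927.
Likelihood ratio of a positive = 0.91/0.06 = 91/6.
Target odds = 49.
Require (91/6)ⁿ ≥ 49 ÷ (73/927) = 45423/73.
(91/6)² = 8281/36 falls short of 45423/73 but (91/6)³ = 753571/216 reaches it, so n = 3.

3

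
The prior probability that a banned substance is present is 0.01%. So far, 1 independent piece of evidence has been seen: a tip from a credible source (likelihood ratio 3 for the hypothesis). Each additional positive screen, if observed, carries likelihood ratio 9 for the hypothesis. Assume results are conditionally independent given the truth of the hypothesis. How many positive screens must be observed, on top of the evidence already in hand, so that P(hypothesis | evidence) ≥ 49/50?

6

Prior odds = 0.0001/0.9999 = 1/9999.
Bayes factor of the evidence already in hand = 3.
Odds after that evidence = (1/9999) × 3 = 1/3333.
Target odds = 0.98/0.02 = 49.
Need 9ⁿ ≥ 49 ÷ (1/3333) = 163317.
9⁵ = 59049 falls short of 163317 but 9⁶ = 531441 reaches it, so n = 6.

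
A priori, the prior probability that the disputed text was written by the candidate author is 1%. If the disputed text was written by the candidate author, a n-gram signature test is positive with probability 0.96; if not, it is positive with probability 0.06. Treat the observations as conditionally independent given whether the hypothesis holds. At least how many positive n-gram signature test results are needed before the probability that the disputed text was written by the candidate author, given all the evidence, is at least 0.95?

3

Prior odds = 0.01/0.99 = 1/99.
Likelihood ratio of a positive = 0.96/0.06 = 16.
Target posterior odds = 0.95/0.05 = 19.
Need (1/99) × 16ⁿ ≥ 19, i.e. 16ⁿ ≥ 1881.
16² = 256 falls short of 1881 but 16³ = 4096 reaches it, so n = 3.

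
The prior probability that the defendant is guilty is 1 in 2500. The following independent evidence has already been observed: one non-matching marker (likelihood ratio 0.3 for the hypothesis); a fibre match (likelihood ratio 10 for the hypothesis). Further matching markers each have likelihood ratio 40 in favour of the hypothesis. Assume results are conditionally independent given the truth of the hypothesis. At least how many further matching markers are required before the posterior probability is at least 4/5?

3

Prior odds = 0.0004/0.9996 = 1/2499.
Combined Bayes factor of the evidence already in hand = 0.3 × 10 = 3.
Odds after that evidence = (1/2499) × 3 = 1/833.
Target odds = 0.8/0.2 = 4.
Need 40ⁿ ≥ 4 ÷ (1/833) = 3332.
40² = 1600 falls short of 3332 but 40³ = 64000 reaches it, so n = 3.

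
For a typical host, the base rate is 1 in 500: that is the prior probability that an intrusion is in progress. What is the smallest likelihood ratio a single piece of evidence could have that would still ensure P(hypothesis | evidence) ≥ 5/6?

2495

Prior odds = 0.002/0.998 = 1/499.
Target odds = (5/6)/(1/6) = 5.
Required Bayes factor = 5 ÷ (1/499) = 2495.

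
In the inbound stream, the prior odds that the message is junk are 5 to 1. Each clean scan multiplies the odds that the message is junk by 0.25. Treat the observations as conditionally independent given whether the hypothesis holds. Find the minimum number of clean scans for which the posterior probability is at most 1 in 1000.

7

Prior odds = 5.
Likelihood ratio per clean scan = 0.25.
Target posterior odds = 0.001/0.999 = 1/999.
Need 5 × 0.25ⁿ ≤ 1/999, i.e. 0.25ⁿ ≤ 1/4995.
0.25⁶ = 1/4096 is still above 1/4995 but 0.25⁷ = 1/16384 is at or below it, so n = 7.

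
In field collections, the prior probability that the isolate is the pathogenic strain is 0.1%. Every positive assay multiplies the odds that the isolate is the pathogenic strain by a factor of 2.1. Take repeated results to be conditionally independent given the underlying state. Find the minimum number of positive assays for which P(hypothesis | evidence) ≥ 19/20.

14

Prior odds = 0.001/0.999 = 1/999.
Likelihood ratio per positive assay = 2.1.
Target posterior odds = 0.95/0.05 = 19.
Require 2.1ⁿ ≥ 19 ÷ (1/999) = 18981.
2.1¹³ ≈15447.2 falls short of 18981 but 2.1¹⁴ ≈32439.2 reaches it, so n = 14.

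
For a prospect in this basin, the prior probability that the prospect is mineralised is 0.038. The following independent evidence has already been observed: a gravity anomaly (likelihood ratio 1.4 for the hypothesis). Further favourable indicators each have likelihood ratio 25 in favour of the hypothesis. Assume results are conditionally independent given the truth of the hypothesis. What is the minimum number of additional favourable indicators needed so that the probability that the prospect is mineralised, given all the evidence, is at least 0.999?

Prior odds = 0.038/0.962 = 19/481.
Bayes factor of the evidence already in hand = 1.4.
Odds after that evidence = (19/481) × 1.4 = 133/2405.
Target odds = 0.999/0.001 = 999.
Need 25ⁿ ≥ 999 ÷ (133/2405) = 2402595/133.
25³ = 15625 falls short of 2402595/133 but 25⁴ = 390625 reaches it, so n = 4.

4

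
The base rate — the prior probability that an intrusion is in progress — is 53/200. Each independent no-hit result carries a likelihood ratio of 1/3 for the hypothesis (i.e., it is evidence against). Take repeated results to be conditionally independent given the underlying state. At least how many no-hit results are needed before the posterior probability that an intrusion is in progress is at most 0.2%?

Prior odds = 0.265/0.735 = 53/147.
Likelihood ratio per no-hit result = 1/3.
Target posterior odds = 0.002/0.998 = 1/499.
Require (1/3)ⁿ ≤ 1/499 ÷ (53/147) = 147/26447.
(1/3)⁴ = 1/81 is still above 147/26447 but (1/3)⁵ = 1/243 is at or below it, so n = 5.

5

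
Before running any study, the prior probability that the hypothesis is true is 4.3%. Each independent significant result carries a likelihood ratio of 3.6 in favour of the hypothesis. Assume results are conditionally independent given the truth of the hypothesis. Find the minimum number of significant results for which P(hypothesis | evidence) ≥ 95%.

Prior odds = 0.043/0.957 = 43/957.
Likelihood ratio per significant result = 3.6.
Target posterior odds = 0.95/0.05 = 19.
Require 3.6ⁿ ≥ 19 ÷ (43/957) = 18183/43.
3.6⁴ = 167.9616 falls short of 18183/43 but 3.6⁵ = 604.66176 reaches it, so n = 5.

5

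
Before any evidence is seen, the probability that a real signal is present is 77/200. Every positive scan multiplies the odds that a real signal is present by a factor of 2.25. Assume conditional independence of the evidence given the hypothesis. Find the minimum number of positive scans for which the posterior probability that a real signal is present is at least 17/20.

3

Prior odds: 0.385 ÷ 0.615 = 77/123.
Likelihood ratio per positive scan = 2.25.
Target odds: 0.85 ÷ 0.15 = 17/3.
Require 2.25ⁿ ≥ 17/3 ÷ (77/123) = 697/77.
2.25² = 5.0625 falls short of 697/77 but 2.25³ = 11.390625 reaches it, so n = 3.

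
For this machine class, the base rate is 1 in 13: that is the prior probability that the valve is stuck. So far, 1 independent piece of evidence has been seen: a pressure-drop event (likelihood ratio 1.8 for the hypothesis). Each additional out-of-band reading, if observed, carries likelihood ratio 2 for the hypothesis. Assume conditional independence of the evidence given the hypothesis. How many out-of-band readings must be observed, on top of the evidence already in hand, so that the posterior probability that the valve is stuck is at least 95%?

Prior odds = (1/13)/(12/13) = 1/12.
Bayes factor of the evidence already in hand = 1.8.
Odds after that evidence = (1/12) × 1.8 = 0.15.
Target odds = 0.95/0.05 = 19.
Need 2ⁿ ≥ 19 ÷ 0.15 = 380/3.
2⁶ = 64 falls short of 380/3 but 2⁷ = 128 reaches it, so n = 7.

7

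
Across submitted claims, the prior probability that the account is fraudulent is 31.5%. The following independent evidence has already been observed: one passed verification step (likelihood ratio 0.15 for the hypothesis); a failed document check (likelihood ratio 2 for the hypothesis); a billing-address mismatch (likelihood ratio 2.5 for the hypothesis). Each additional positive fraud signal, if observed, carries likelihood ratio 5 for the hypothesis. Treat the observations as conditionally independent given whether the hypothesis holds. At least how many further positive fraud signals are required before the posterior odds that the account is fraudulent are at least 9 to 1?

3

Prior odds = 0.315/0.685 = 63/137.
Combined Bayes factor of the evidence already in hand = 0.15 × 2 × 2.5 = 0.75.
Odds after that evidence = (63/137) × 0.75 = 189/548.
Target odds = 9.
Need 5ⁿ ≥ 9 ÷ (189/548) = 548/21.
5² = 25 falls short of 548/21 but 5³ = 125 reaches it, so n = 3.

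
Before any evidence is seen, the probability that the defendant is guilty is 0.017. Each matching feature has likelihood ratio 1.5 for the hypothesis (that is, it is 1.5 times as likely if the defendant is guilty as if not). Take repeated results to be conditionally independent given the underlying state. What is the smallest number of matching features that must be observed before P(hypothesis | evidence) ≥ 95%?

Prior odds = 0.017/0.983 = 17/983.
Likelihood ratio per matching feature = 1.5.
Target odds: 0.95 ÷ 0.05 = 19.
Need (17/983) × 1.5ⁿ ≥ 19, i.e. 1.5ⁿ ≥ 18677/17.
1.5¹⁷ = 129140163/131072 falls short of 18677/17 but 1.5¹⁸ = 387420489/262144 reaches it, so n = 18.

18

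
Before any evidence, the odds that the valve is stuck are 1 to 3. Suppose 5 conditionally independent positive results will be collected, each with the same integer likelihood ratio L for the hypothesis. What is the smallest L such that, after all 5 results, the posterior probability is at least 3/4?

2

Prior odds = 1/3.
Target odds = 0.75/0.25 = 3.
Need L⁵ ≥ 3 ÷ (1/3) = 9.
1⁵ = 1 < 9 ≤ 32 = 2⁵, so L = 2.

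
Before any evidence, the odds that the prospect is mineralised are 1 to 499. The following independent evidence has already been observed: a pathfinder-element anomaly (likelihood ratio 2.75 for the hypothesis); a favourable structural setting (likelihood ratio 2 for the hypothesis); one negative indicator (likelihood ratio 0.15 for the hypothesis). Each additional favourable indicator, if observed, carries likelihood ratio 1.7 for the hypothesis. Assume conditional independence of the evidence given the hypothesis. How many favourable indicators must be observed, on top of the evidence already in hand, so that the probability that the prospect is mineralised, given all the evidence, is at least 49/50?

Prior odds = 1/499.
Combined Bayes factor of the evidence already in hand = 2.75 × 2 × 0.15 = 0.825.
Odds after that evidence = (1/499) × 0.825 = 33/19960.
Target odds = 0.98/0.02 = 49.
Need 1.7ⁿ ≥ 49 ÷ (33/19960) = 978040/33.
1.7¹⁹ ≈23907.2 falls short of 978040/33 but 1.7²⁰ ≈40642.3 reaches it, so n = 20.

20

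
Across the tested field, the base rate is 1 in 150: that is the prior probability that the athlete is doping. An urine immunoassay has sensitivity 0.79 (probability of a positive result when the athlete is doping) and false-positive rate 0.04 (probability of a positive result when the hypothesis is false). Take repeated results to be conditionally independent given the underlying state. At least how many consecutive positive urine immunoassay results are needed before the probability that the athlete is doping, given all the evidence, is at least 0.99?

Prior odds = (1/150)/(149/150) = 1/149.
Likelihood ratio of a positive result = 0.79/0.04 = 19.75.
Target posterior odds = 0.99/0.01 = 99.
Need (1/149) × 19.75ⁿ ≥ 99, i.e. 19.75ⁿ ≥ 14751.
19.75³ = 7703.734375 falls short of 14751 but 19.75⁴ = 38950081/256 reaches it, so n = 4.

4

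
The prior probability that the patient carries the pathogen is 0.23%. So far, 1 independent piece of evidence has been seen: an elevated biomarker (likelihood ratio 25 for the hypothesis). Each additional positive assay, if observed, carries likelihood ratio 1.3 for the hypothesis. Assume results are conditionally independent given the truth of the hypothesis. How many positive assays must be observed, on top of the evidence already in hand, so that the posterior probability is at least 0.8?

Prior odds = 0.0023/0.9977 = 23/9977.
Bayes factor of the evidence already in hand = 25.
Odds after that evidence = (23/9977) × 25 = 575/9977.
Target odds = 0.8/0.2 = 4.
Need 1.3ⁿ ≥ 4 ÷ (575/9977) = 39908/575.
1.3¹⁶ ≈66.5417 falls short of 39908/575 but 1.3¹⁷ ≈86.5042 reaches it, so n = 17.

17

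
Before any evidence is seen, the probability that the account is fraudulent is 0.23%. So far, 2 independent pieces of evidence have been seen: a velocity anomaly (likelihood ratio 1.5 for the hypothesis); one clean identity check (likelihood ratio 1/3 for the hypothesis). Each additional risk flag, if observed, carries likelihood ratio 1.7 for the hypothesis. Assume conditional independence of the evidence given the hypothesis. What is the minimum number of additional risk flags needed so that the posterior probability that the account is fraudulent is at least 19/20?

Prior odds = 0.0023/0.9977 = 23/9977.
Combined Bayes factor of the evidence already in hand = 1.5 × (1/3) = 0.5.
Odds after that evidence = (23/9977) × 0.5 = 23/19954.
Target odds = 0.95/0.05 = 19.
Need 1.7ⁿ ≥ 19 ÷ (23/19954) = 379126/23.
1.7¹⁸ ≈14063.1 falls short of 379126/23 but 1.7¹⁹ ≈23907.2 reaches it, so n = 19.

19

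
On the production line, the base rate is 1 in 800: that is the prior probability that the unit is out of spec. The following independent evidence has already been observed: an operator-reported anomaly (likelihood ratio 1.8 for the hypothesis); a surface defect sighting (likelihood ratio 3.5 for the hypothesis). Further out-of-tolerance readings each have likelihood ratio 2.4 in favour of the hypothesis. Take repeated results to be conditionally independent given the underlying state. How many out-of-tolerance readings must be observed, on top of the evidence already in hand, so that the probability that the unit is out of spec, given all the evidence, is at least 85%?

8

Prior odds = 0.00125/0.99875 = 1/799.
Combined Bayes factor of the evidence already in hand = 1.8 × 3.5 = 6.3.
Odds after that evidence = (1/799) × 6.3 = 63/7990.
Target odds = 0.85/0.15 = 17/3.
Need 2.4ⁿ ≥ 17/3 ÷ (63/7990) = 135830/189.
2.4⁷ = 35831808/78125 falls short of 135830/189 but 2.4⁸ = 429981696/390625 reaches it, so n = 8.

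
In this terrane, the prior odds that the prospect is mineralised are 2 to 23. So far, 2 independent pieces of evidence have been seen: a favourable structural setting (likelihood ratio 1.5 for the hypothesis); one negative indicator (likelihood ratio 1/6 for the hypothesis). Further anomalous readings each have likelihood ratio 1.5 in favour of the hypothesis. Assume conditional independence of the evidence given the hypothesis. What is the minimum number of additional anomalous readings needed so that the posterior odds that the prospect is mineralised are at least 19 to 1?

17

Prior odds = 2/23.
Combined Bayes factor of the evidence already in hand = 1.5 × (1/6) = 0.25.
Odds after that evidence = (2/23) × 0.25 = 1/46.
Target odds = 19.
Need 1.5ⁿ ≥ 19 ÷ (1/46) = 874.
1.5¹⁶ = 43046721/65536 falls short of 874 but 1.5¹⁷ = 129140163/131072 reaches it, so n = 17.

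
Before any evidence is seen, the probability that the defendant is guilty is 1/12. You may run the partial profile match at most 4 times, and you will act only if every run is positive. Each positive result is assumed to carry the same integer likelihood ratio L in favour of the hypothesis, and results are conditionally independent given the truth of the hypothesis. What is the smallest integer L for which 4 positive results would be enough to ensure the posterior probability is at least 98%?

Prior odds = (1/12)/(11/12) = 1/11.
Target odds = 0.98/0.02 = 49.
Need L⁴ ≥ 49 ÷ (1/11) = 539.
4⁴ = 256 < 539 ≤ 625 = 5⁴, so L = 5.

5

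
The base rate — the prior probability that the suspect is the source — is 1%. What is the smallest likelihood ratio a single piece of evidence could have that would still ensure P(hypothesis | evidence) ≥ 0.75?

297

Prior odds = 0.01/0.99 = 1/99.
Target odds = 0.75/0.25 = 3.
Required Bayes factor = 3 ÷ (1/99) = 297.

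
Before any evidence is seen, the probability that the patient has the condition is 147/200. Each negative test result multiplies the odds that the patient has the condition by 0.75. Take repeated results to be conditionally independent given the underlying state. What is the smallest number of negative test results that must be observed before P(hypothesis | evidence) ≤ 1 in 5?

9

Prior odds = 0.735/0.265 = 147/53.
Likelihood ratio per negative test result = 0.75.
Target odds: 0.2 ÷ 0.8 = 0.25.
Need (147/53) × 0.75ⁿ ≤ 0.25, i.e. 0.75ⁿ ≤ 53/588.
0.75⁸ = 6561/65536 is still above 53/588 but 0.75⁹ = 19683/262144 is at or below it, so n = 9.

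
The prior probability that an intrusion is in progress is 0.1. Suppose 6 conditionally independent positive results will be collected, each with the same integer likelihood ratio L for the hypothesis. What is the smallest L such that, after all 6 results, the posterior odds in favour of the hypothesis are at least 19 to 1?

3

Prior odds = 0.1/0.9 = 1/9.
Target odds = 19.
Need L⁶ ≥ 19 ÷ (1/9) = 171.
2⁶ = 64 < 171 ≤ 729 = 3⁶, so L = 3.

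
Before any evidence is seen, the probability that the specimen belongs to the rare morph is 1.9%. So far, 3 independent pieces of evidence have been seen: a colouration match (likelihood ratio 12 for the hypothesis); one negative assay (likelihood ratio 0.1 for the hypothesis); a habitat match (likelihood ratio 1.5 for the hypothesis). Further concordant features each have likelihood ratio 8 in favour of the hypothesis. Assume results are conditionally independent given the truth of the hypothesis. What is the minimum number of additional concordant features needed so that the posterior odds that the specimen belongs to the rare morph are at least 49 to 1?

4

Prior odds = 0.019/0.981 = 19/981.
Combined Bayes factor of the evidence already in hand = 12 × 0.1 × 1.5 = 1.8.
Odds after that evidence = (19/981) × 1.8 = 19/545.
Target odds = 49.
Need 8ⁿ ≥ 49 ÷ (19/545) = 26705/19.
8³ = 512 falls short of 26705/19 but 8⁴ = 4096 reaches it, so n = 4.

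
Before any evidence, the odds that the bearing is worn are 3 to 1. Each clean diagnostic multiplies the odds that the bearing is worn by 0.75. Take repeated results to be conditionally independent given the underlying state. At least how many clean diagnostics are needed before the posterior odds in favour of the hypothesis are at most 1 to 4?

Prior odds = 3.
Likelihood ratio per clean diagnostic = 0.75.
Target odds = 0.25.
Require 0.75ⁿ ≤ 0.25 ÷ 3 = 1/12.
0.75⁸ = 6561/65536 is still above 1/12 but 0.75⁹ = 19683/262144 is at or below it, so n = 9.

9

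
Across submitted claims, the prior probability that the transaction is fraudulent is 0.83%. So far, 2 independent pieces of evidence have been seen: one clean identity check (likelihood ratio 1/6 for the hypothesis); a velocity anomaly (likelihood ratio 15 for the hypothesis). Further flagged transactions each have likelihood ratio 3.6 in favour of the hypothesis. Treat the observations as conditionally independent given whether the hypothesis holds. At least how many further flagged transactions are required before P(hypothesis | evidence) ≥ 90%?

Prior odds = 0.0083/0.9917 = 83/9917.
Combined Bayes factor of the evidence already in hand = (1/6) × 15 = 2.5.
Odds after that evidence = (83/9917) × 2.5 = 415/19834.
Target odds = 0.9/0.1 = 9.
Need 3.6ⁿ ≥ 9 ÷ (415/19834) = 178506/415.
3.6⁴ = 167.9616 falls short of 178506/415 but 3.6⁵ = 604.66176 reaches it, so n = 5.

5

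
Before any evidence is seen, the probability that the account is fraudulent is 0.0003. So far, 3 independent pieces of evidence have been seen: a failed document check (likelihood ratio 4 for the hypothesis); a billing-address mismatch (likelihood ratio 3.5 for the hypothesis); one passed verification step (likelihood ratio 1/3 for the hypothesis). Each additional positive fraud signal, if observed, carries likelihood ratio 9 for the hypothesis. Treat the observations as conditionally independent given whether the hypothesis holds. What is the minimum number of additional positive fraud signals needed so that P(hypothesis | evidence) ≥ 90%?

Prior odds = 0.0003/0.9997 = 3/9997.
Combined Bayes factor of the evidence already in hand = 4 × 3.5 × (1/3) = 14/3.
Odds after that evidence = (3/9997) × 14/3 = 14/9997.
Target odds = 0.9/0.1 = 9.
Need 9ⁿ ≥ 9 ÷ (14/9997) = 89973/14.
9³ = 729 falls short of 89973/14 but 9⁴ = 6561 reaches it, so n = 4.

4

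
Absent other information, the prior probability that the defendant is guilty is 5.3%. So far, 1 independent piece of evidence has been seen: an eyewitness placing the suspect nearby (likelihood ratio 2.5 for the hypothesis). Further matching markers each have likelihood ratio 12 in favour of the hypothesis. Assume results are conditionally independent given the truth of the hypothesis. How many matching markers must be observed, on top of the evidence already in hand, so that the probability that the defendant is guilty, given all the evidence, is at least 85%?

Prior odds = 0.053/0.947 = 53/947.
Bayes factor of the evidence already in hand = 2.5.
Odds after that evidence = (53/947) × 2.5 = 265/1894.
Target odds = 0.85/0.15 = 17/3.
Need 12ⁿ ≥ 17/3 ÷ (265/1894) = 32198/795.
12¹ = 12 falls short of 32198/795 but 12² = 144 reaches it, so n = 2.

2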